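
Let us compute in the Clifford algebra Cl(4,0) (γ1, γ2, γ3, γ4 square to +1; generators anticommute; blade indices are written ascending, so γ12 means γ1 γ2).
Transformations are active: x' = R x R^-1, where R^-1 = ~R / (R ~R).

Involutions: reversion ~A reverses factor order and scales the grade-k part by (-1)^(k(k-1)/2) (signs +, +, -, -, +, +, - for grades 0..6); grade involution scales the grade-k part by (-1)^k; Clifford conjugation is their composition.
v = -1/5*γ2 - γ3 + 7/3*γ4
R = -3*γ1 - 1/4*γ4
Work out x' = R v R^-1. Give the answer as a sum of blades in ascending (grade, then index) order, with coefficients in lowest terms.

~R = -3*γ1 - 1/4*γ4, and R ~R = 145/16, so R^-1 = ~R / (145/16).
R v = -7/12 + 3/5*γ12 + 3*γ13 - 7*γ14 - 1/20*γ24 - 1/4*γ34
Answer: 56/145*γ1 + 1/5*γ2 + γ3 - 1001/435*γ4


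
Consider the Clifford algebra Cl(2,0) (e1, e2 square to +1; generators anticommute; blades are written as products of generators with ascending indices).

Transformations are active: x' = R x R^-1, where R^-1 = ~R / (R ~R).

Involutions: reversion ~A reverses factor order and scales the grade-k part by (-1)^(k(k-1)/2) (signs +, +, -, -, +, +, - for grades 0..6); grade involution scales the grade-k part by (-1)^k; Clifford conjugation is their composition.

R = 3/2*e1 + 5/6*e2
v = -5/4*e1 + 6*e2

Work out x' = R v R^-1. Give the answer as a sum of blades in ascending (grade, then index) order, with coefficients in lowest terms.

~R = 3/2*e1 + 5/6*e2, and R ~R = 53/18, so R^-1 = ~R / (53/18).
R v = 25/8 + 241/24*e1 e2
Answer: 235/53*e1 - 897/212*e2


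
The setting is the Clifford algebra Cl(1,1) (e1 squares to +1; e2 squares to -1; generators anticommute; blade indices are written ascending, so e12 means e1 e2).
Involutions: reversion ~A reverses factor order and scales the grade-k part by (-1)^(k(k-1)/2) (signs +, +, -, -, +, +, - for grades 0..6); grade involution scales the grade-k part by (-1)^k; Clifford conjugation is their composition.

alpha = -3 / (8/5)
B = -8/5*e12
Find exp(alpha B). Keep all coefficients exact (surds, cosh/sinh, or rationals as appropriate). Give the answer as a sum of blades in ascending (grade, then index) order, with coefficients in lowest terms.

B^2 = (-8/5)^2*(e12)^2 = 64/25*(+1) = 64/25 (a basis 2-blade squares to minus the product of its generators' squares).
B^2 = 64/25 — a positive square means the series sums to a boost: l = 8/5, alpha*l = -3, so exp(alpha B) = cosh(-3) + (sinh(-3)/(8/5))*B = cosh(3) + (-5*sinh(3)/8)*B.
Answer: cosh(3) + sinh(3)*e12


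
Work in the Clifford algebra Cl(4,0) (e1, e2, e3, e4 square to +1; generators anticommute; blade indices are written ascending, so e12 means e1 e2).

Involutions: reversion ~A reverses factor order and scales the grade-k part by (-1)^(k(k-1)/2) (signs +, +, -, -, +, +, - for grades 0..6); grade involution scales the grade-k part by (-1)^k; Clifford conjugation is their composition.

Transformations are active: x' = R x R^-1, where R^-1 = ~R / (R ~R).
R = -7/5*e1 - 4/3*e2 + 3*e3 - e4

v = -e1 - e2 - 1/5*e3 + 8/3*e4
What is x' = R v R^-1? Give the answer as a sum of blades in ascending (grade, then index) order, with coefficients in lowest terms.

~R = -7/5*e1 - 4/3*e2 + 3*e3 - e4, and R ~R = 3091/225, so R^-1 = ~R / (3091/225).
R v = -8/15 + 1/15*e12 + 82/25*e13 - 71/15*e14 + 49/15*e23 - 41/9*e24 + 39/5*e34
Answer: 3427/3091*e1 + 3411/3091*e2 - 509/15455*e3 - 24008/9273*e4


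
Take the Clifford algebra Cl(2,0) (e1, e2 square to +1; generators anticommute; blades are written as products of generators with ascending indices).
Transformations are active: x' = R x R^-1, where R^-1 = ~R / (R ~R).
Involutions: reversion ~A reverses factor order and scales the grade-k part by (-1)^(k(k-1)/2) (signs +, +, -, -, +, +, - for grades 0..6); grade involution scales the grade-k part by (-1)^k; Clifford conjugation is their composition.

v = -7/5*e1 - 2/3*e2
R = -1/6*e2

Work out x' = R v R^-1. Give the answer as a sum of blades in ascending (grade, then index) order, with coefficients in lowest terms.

~R = -1/6*e2, and R ~R = 1/36, so R^-1 = ~R / (1/36).
R v = 1/9 - 7/30*e1 e2
Answer: 7/5*e1 - 2/3*e2


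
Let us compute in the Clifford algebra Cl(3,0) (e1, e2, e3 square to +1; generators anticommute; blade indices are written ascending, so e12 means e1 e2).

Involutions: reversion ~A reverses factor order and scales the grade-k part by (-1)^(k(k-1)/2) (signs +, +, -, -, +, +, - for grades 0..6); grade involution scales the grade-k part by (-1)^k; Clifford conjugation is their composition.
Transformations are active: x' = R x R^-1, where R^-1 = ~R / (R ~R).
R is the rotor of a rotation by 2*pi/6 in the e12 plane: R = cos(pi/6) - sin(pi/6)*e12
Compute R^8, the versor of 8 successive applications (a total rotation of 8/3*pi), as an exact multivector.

Half-angle bookkeeping: 8 applications in e12 add up to rotor phase 8*pi/6 = 4*pi/3, so R^8 = cos(4*pi/3) - sin(4*pi/3)*e12.
cos(4*pi/3) = -1/2 and sin(4*pi/3) = -sqrt(3)/2, so R^8 = -1/2 + sqrt(3)/2*e12. The net rotation is 2/3*pi (after discarding 1 full turn, each of which contributes a factor -1 to the rotor); the rotor keeps the half-angle phase exactly.
Answer: -1/2 + sqrt(3)/2*e12


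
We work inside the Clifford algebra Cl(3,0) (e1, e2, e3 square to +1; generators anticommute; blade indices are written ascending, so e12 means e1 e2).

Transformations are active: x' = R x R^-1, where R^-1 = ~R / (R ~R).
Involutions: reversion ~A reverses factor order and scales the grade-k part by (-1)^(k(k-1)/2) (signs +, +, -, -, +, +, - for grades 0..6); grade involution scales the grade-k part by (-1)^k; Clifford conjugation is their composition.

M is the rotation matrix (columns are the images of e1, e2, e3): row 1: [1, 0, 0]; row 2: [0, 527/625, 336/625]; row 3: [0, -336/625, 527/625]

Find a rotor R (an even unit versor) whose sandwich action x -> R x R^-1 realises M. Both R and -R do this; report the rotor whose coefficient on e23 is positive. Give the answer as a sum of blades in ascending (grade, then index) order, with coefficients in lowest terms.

Method: write R = a + b12*e12 + b13*e13 + b23*e23 with a^2 + b12^2 + b13^2 + b23^2 = 1 (so R^-1 = ~R). Expanding the columns R e_j ~R gives tr M = 4a^2 - 1 and, from the antisymmetric part, M21 - M12 = -4a*b12, M13 - M31 = 4a*b13, M32 - M23 = -4a*b23.
Here tr M = 1679/625, so a^2 = (1 + tr M)/4 = 576/625 and a = ±24/25. Taking a = 24/25: M21 - M12 = 0, M13 - M31 = 0, M32 - M23 = -672/625, giving b12 = 0, b13 = 0, b23 = 7/25, i.e. R = 24/25 + 7/25*e23.
Its e23 coefficient is already positive.
Answer: 24/25 + 7/25*e23. Key observation: the double cover Spin(3) -> SO(3) sends R and -R to the same matrix (trace 1679/625 here), so the stated sign of the e23 coefficient is what selects one sheet.


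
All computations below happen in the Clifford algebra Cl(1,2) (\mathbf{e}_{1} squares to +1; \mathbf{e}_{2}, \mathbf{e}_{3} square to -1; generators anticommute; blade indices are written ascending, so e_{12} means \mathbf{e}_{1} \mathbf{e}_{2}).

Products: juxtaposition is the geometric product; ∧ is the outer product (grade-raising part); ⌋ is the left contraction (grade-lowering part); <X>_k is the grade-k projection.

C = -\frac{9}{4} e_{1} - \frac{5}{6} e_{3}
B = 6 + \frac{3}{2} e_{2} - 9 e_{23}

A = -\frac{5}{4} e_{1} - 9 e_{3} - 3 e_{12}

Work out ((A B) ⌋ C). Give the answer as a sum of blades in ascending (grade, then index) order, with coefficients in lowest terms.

step 1: -3 e_{1} + 81 e_{2} - 54 e_{3} - \frac{159}{8} e_{12} - 27 e_{13} + \frac{27}{2} e_{23} + \frac{45}{4} e_{123}
step 2: -\frac{153}{4}
Answer: -\frac{153}{4}


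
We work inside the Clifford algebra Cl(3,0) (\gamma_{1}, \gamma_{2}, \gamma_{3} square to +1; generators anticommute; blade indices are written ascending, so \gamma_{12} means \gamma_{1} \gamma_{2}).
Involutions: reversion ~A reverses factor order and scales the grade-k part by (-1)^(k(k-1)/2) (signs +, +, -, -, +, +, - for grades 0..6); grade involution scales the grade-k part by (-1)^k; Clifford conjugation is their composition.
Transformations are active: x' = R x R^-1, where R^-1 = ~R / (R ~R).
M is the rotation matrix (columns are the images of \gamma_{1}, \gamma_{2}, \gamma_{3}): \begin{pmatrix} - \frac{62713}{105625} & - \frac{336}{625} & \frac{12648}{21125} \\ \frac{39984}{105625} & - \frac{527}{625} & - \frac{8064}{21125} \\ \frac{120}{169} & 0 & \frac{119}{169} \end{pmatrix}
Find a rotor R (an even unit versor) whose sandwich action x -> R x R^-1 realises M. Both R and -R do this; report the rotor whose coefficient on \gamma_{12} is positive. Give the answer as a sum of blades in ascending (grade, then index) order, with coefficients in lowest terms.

Method: write R = a + b12*\gamma_{12} + b13*\gamma_{13} + b23*\gamma_{23} with a^2 + b12^2 + b13^2 + b23^2 = 1 (so R^-1 = ~R). Expanding the columns R e_j ~R gives tr M = 4a^2 - 1 and, from the antisymmetric part, M21 - M12 = -4a*b12, M13 - M31 = 4a*b13, M32 - M23 = -4a*b23.
Here tr M = -\frac{77401}{105625}, so a^2 = (1 + tr M)/4 = \frac{7056}{105625} and a = ±\frac{84}{325}. Taking a = \frac{84}{325}: M21 - M12 = \frac{96768}{105625}, M13 - M31 = -\frac{2352}{21125}, M32 - M23 = \frac{8064}{21125}, giving b12 = -\frac{288}{325}, b13 = -\frac{7}{65}, b23 = -\frac{24}{65}, i.e. R = \frac{84}{325} - \frac{288}{325} \gamma_{12} - \frac{7}{65} \gamma_{13} - \frac{24}{65} \gamma_{23}.
Its \gamma_{12} coefficient is negative, so report the other preimage -R.
Answer: -\frac{84}{325} + \frac{288}{325} \gamma_{12} + \frac{7}{65} \gamma_{13} + \frac{24}{65} \gamma_{23}. Recall the cover is two-to-one: with M of trace -\frac{77401}{105625}, both preimages act alike, and the stated \gamma_{12} sign chooses the sheet.


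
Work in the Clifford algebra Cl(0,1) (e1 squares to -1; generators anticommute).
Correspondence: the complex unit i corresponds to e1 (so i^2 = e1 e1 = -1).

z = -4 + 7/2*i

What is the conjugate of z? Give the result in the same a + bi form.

In blades: z = -4 + 7/2*e1.
Conjugation here is Clifford conjugation: the scalar is fixed and the grade-1 and grade-2 blades all flip sign, giving -4 - 7/2*e1; translating back:
Answer: -4 - 7/2*i


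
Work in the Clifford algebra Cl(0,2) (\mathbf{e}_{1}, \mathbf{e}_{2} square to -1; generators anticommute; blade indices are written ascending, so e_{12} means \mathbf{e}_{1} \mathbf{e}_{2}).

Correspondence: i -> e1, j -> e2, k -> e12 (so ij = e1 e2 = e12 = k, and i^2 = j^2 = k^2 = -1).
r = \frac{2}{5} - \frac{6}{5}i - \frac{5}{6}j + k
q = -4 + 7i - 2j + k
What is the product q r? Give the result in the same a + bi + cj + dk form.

In blades: q = -4 + 7 e_{1} - 2 e_{2} + e_{12}, r = \frac{2}{5} - \frac{6}{5} e_{1} - \frac{5}{6} e_{2} + e_{12}.
Distribute q over r term by term (generator squares from the signature, products reordered to ascending indices): (-4)*r = -\frac{8}{5} + \frac{24}{5} e_{1} + \frac{10}{3} e_{2} - 4 e_{12}; (7 e_{1})*r = \frac{42}{5} + \frac{14}{5} e_{1} - 7 e_{2} - \frac{35}{6} e_{12}; (-2 e_{2})*r = -\frac{5}{3} - 2 e_{1} - \frac{4}{5} e_{2} - \frac{12}{5} e_{12}; (e_{12})*r = -1 + \frac{5}{6} e_{1} - \frac{6}{5} e_{2} + \frac{2}{5} e_{12}.
Sum: \frac{62}{15} + \frac{193}{30} e_{1} - \frac{17}{3} e_{2} - \frac{71}{6} e_{12}; translating back through the correspondence:
Answer: \frac{62}{15} + \frac{193}{30}i - \frac{17}{3}j - \frac{71}{6}k


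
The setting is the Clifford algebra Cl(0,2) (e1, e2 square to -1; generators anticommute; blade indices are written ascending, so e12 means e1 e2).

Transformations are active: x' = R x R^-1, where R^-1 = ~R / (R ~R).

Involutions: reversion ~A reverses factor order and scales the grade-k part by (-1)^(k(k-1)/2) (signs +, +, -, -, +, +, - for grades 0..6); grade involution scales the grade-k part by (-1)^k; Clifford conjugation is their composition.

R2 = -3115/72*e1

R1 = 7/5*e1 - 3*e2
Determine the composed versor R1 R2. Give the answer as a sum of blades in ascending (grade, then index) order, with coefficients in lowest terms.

Distribute over the terms of R2 (each basis-blade product reordered to ascending indices, repeated generators contracted through their squares):
R1 (-3115/72*e1) = 4361/72 - 3115/24*e12
Answer: 4361/72 - 3115/24*e12


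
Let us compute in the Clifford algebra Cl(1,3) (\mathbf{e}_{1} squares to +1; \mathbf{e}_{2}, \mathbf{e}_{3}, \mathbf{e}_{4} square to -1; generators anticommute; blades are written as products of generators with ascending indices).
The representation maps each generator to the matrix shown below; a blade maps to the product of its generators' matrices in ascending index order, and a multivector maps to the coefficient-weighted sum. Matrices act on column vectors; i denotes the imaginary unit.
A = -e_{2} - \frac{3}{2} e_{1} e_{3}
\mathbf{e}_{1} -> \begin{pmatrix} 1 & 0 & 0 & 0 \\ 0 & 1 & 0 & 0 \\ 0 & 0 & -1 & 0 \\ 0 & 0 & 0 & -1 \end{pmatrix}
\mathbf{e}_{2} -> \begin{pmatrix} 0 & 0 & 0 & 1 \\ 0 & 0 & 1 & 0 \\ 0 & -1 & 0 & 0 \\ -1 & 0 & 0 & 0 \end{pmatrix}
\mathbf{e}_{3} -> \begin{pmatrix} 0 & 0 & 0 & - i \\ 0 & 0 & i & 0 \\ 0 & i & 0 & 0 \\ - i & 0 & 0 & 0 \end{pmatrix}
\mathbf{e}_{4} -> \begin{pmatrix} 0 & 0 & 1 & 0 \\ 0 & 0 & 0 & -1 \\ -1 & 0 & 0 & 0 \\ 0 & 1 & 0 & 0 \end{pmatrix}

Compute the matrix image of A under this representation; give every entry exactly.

Bivector images (products of the table entries): rho(e_{1} e_{3}) = rho(\mathbf{e}_{1})rho(\mathbf{e}_{3}) = \begin{pmatrix} 0 & 0 & 0 & - i \\ 0 & 0 & i & 0 \\ 0 & - i & 0 & 0 \\ i & 0 & 0 & 0 \end{pmatrix}.
M = (-1)*rho(e_{2}) + (-\frac{3}{2})*rho(e_{1} e_{3}), summed entrywise:
Answer: \begin{pmatrix} 0 & 0 & 0 & -1 + \frac{3 i}{2} \\ 0 & 0 & -1 - \frac{3 i}{2} & 0 \\ 0 & 1 + \frac{3 i}{2} & 0 & 0 \\ 1 - \frac{3 i}{2} & 0 & 0 & 0 \end{pmatrix}


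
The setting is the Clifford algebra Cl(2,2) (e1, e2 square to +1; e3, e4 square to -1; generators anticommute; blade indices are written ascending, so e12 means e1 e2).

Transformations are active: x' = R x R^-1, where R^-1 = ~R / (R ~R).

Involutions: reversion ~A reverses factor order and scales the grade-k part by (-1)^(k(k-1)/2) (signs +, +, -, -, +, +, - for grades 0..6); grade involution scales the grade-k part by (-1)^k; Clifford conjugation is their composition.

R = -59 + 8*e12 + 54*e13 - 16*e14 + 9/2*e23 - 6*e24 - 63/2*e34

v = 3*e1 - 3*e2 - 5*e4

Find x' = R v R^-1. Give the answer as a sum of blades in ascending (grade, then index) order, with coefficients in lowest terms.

~R = -59 - 8*e12 - 54*e13 + 16*e14 - 9/2*e23 + 6*e24 + 63/2*e34, and R ~R = 1309, so R^-1 = ~R / (1309).
R v = -281*e1 + 123*e2 - 306*e3 + 325*e4 + 351/2*e123 - 106*e124 - 729/2*e134 + 72*e234
Answer: 7049/187*e1 + 7223/1309*e2 + 49716/1309*e3 + 5217/1309*e4


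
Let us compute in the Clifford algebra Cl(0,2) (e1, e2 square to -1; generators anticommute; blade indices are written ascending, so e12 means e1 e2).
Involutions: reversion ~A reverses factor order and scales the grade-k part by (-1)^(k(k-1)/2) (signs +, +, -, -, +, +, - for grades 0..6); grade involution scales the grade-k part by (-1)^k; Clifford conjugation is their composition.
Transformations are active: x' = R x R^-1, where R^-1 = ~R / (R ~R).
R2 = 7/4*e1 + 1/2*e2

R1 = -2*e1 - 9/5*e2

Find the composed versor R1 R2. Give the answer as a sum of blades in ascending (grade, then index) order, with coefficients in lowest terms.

Distribute over the terms of R1 (each basis-blade product reordered to ascending indices, repeated generators contracted through their squares):
(-2*e1) R2 = 7/2 - e12
(-9/5*e2) R2 = 9/10 + 63/20*e12
Summing the partial products and collecting blades:
Answer: 22/5 + 43/20*e12


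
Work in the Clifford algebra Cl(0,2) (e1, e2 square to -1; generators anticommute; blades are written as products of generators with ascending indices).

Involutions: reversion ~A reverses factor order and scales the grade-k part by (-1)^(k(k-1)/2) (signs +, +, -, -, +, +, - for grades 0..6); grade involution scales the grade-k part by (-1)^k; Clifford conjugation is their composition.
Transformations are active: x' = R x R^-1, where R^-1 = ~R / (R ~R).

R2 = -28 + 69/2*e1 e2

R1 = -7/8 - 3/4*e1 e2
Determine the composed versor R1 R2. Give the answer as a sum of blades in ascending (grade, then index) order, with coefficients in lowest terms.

Distribute over the terms of R1 (each basis-blade product reordered to ascending indices, repeated generators contracted through their squares):
(-7/8) R2 = 49/2 - 483/16*e1 e2
(-3/4*e1 e2) R2 = 207/8 + 21*e1 e2
Summing the partial products and collecting blades:
Answer: 403/8 - 147/16*e1 e2


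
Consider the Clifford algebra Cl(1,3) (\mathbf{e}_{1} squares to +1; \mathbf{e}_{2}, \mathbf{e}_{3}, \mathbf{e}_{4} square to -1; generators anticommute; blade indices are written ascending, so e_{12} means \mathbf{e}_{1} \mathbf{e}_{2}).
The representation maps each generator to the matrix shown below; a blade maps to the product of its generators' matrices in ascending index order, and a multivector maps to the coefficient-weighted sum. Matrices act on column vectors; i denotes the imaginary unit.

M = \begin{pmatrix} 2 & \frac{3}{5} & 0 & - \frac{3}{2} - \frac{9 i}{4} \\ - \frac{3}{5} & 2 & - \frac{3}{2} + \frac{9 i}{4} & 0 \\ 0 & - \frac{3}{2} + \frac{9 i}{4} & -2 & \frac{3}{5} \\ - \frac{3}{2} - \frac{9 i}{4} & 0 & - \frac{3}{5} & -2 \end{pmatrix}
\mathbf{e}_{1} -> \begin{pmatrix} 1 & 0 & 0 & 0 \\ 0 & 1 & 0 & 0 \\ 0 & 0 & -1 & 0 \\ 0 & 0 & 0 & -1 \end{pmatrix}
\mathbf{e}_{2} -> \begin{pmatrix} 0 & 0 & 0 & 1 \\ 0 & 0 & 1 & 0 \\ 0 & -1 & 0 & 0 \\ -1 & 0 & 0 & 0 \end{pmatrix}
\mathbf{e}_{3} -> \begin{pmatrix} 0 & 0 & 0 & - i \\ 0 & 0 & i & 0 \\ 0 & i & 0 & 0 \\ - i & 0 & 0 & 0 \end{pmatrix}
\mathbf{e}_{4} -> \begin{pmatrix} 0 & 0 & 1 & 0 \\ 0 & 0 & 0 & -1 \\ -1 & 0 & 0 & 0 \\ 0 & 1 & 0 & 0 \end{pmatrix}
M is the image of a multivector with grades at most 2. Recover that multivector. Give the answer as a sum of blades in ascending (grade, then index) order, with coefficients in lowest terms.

Method: the blade images are trace-orthogonal — tr(rho(e_A) rho(e_B)^-1) = 4 if A = B and 0 otherwise — and rho(e_A)^-1 = (e_A)^2 * rho(e_A) with (e_A)^2 = +1 or -1, so the coefficient of e_A in the preimage is (e_A)^2 * tr(M rho(e_A))/4.
Nonzero projections over blades of grade <= 2: e_{1}: (e_{1})^2 = +1, tr(M rho(e_{1})) = 8, coefficient 2; e_{3}: (e_{3})^2 = -1, tr(M rho(e_{3})) = -9, coefficient \frac{9}{4}; e_{12}: (e_{12})^2 = +1, tr(M rho(e_{12})) = -6, coefficient -\frac{3}{2}; e_{24}: (e_{24})^2 = -1, tr(M rho(e_{24})) = - \frac{12}{5}, coefficient \frac{3}{5}. Every other blade of grade <= 2 projects to 0.
Answer: 2 e_{1} + \frac{9}{4} e_{3} - \frac{3}{2} e_{12} + \frac{3}{5} e_{24}


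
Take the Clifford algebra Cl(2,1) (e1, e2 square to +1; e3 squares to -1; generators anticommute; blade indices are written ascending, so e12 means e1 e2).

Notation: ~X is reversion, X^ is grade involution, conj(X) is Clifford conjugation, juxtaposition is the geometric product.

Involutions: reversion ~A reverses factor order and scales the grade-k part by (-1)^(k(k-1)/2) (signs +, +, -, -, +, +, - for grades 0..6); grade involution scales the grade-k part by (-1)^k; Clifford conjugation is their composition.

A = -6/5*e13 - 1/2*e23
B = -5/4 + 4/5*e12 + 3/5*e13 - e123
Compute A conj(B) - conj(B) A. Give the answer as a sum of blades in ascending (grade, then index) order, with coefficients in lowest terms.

first term: 18/25 + 1/2*e1 - 6/5*e2 - 3/10*e12 + 11/10*e13 + 317/200*e23
second term: 18/25 + 1/2*e1 - 6/5*e2 + 3/10*e12 + 19/10*e13 - 67/200*e23
Answer: -3/5*e12 - 4/5*e13 + 48/25*e23


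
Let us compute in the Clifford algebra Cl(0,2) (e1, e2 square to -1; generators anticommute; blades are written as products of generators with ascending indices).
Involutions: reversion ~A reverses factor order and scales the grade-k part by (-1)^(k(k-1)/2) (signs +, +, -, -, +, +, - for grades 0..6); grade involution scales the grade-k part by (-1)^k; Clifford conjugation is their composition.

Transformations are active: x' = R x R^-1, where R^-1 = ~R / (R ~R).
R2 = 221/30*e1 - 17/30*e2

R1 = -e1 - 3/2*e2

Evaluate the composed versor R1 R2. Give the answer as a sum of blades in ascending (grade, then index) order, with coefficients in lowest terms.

Distribute over the terms of R1 (each basis-blade product reordered to ascending indices, repeated generators contracted through their squares):
(-e1) R2 = 221/30 + 17/30*e1 e2
(-3/2*e2) R2 = -17/20 + 221/20*e1 e2
Summing the partial products and collecting blades:
Answer: 391/60 + 697/60*e1 e2


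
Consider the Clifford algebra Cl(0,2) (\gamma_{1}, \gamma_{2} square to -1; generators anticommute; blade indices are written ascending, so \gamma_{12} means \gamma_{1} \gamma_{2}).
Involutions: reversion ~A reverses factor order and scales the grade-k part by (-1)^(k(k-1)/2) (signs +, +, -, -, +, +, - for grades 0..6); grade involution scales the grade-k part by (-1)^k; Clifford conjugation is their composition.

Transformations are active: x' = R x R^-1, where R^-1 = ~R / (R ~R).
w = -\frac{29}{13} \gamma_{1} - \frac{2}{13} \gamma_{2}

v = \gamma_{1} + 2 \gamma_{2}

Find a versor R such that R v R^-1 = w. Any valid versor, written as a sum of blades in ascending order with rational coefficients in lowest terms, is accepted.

Equal squares first: v^2 = w^2 = -5. Then v + w = -\frac{16}{13} \gamma_{1} + \frac{24}{13} \gamma_{2} is a versor taking v to w, provided it is invertible.
Answer: -\frac{16}{13} \gamma_{1} + \frac{24}{13} \gamma_{2}


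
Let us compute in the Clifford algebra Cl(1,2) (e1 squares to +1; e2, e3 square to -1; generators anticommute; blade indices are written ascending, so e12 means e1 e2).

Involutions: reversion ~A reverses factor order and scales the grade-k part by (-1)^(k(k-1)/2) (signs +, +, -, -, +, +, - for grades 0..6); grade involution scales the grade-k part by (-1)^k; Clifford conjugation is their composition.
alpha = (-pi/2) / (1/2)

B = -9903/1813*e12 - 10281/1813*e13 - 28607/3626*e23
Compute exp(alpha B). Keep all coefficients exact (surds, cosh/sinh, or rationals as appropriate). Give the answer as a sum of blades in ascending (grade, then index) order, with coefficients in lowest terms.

B^2 term by term: the squares give (-9903/1813)^2*(e12)^2 + (-10281/1813)^2*(e13)^2 + (-28607/3626)^2*(e23)^2 = 98069409/3286969*(+1) + 105698961/3286969*(+1) + 818360449/13147876*(-1) = -1/4 (each basis 2-blade squares to minus the product of its generators' squares); cross terms between blades sharing an index anticommute and cancel. So B^2 = -1/4.
B^2 = -1/4 — a negative square means the series sums to a rotation: l = 1/2, alpha*l = -pi/2, so exp(alpha B) = cos(-pi/2) + (sin(-pi/2)/(1/2))*B = 0 + (-2)*B.
Answer: 19806/1813*e12 + 20562/1813*e13 + 28607/1813*e23


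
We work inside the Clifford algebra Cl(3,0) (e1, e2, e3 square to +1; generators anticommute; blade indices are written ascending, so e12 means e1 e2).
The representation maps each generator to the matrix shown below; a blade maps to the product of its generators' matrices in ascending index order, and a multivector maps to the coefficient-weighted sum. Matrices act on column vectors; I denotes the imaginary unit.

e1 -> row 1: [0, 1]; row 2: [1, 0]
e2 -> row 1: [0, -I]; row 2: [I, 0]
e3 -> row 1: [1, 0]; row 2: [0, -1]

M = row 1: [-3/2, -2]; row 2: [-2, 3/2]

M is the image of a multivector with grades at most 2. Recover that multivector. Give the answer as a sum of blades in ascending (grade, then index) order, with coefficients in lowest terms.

Method: 1, rho(e1), rho(e2), rho(e3) form a trace-orthogonal basis of the 2x2 complex matrices (tr(X Y) = 2 if X = Y, else 0), so M = m0*1 + m1*rho(e1) + m2*rho(e2) + m3*rho(e3) with m0 = tr(M)/2 = 0, m1 = tr(M rho(e1))/2 = -2, m2 = tr(M rho(e2))/2 = 0, m3 = tr(M rho(e3))/2 = -3/2.
Multiplying table entries, the bivector images are rho(e12) = I*rho(e3), rho(e13) = -I*rho(e2), rho(e23) = I*rho(e1); with real blade coefficients the real parts of m0..m3 are the coefficients of 1, e1, e2, e3 and the imaginary parts give the bivectors (e23: Im m1, e13: -Im m2, e12: Im m3).
Answer: -2*e1 - 3/2*e3


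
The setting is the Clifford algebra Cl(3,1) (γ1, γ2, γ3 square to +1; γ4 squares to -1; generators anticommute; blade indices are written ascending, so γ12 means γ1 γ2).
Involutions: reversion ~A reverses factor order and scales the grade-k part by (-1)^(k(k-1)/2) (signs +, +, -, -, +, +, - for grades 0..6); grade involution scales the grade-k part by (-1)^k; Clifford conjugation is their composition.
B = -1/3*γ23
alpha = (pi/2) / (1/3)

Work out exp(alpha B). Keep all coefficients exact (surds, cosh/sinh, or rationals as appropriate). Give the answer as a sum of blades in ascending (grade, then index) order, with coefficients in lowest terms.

B^2 = (-1/3)^2*(γ23)^2 = 1/9*(-1) = -1/9 (a basis 2-blade squares to minus the product of its generators' squares).
B^2 = -1/9 — a negative square means the series sums to a rotation: l = 1/3, alpha*l = pi/2, so exp(alpha B) = cos(pi/2) + (sin(pi/2)/(1/3))*B = 0 + (3)*B.
Answer: -γ23


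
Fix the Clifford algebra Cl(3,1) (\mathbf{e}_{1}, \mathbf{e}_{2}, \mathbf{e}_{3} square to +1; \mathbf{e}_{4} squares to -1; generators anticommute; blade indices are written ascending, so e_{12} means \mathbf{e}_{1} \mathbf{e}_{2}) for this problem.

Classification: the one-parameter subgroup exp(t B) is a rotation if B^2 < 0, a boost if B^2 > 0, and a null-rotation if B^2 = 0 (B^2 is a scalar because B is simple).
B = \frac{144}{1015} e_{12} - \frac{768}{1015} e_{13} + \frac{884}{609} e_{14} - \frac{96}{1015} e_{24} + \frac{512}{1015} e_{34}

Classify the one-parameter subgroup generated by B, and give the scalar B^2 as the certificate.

B^2 term by term: the squares give (\frac{144}{1015})^2*(e_{12})^2 + (-\frac{768}{1015})^2*(e_{13})^2 + (\frac{884}{609})^2*(e_{14})^2 + (-\frac{96}{1015})^2*(e_{24})^2 + (\frac{512}{1015})^2*(e_{34})^2 = \frac{20736}{1030225}*(-1) + \frac{589824}{1030225}*(-1) + \frac{781456}{370881}*(+1) + \frac{9216}{1030225}*(+1) + \frac{262144}{1030225}*(+1) = \frac{16}{9} (each basis 2-blade squares to minus the product of its generators' squares); cross terms between blades sharing an index anticommute and cancel; the commuting (index-disjoint) pairs give grade-4 terms 2*c*c'*(blade product), which cancel blade by blade — e_{1234}: \frac{147456}{1030225} - \frac{147456}{1030225} = 0 — confirming B is simple. So B^2 = \frac{16}{9}.
Answer: boost, certificate B^2 = \frac{16}{9}. The invariant at work: B^2 = \frac{16}{9} is unchanged by conjugation, hence its sign classifies the subgroup whatever basis B is written in.


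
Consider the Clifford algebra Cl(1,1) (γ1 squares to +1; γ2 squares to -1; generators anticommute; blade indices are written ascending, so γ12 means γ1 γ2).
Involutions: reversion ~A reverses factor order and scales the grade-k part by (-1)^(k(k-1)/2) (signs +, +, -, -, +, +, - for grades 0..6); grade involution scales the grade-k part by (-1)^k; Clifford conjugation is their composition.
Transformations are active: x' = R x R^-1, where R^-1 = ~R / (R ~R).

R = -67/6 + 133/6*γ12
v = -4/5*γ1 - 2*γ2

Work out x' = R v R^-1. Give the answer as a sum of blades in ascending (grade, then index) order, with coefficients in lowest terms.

~R = -67/6 - 133/6*γ12, and R ~R = -1100/3, so R^-1 = ~R / (-1100/3).
R v = 799/15*γ1 + 601/15*γ2
Answer: 66733/16500*γ1 + 73267/16500*γ2


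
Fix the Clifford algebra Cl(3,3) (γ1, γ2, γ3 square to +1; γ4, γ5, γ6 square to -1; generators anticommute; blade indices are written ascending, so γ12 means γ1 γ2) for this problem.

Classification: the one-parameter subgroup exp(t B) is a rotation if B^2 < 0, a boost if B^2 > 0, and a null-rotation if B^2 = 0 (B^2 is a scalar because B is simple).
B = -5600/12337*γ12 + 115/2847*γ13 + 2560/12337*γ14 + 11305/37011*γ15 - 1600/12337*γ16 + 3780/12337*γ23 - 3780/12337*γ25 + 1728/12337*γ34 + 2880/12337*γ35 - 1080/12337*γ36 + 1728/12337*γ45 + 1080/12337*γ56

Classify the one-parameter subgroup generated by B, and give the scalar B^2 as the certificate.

B^2 term by term: the squares give (-5600/12337)^2*(γ12)^2 + (115/2847)^2*(γ13)^2 + (2560/12337)^2*(γ14)^2 + (11305/37011)^2*(γ15)^2 + (-1600/12337)^2*(γ16)^2 + (3780/12337)^2*(γ23)^2 + (-3780/12337)^2*(γ25)^2 + (1728/12337)^2*(γ34)^2 + (2880/12337)^2*(γ35)^2 + (-1080/12337)^2*(γ36)^2 + (1728/12337)^2*(γ45)^2 + (1080/12337)^2*(γ56)^2 = 31360000/152201569*(-1) + 13225/8105409*(-1) + 6553600/152201569*(+1) + 127803025/1369814121*(+1) + 2560000/152201569*(+1) + 14288400/152201569*(-1) + 14288400/152201569*(+1) + 2985984/152201569*(+1) + 8294400/152201569*(+1) + 1166400/152201569*(+1) + 2985984/152201569*(-1) + 1166400/152201569*(-1) = 0 (each basis 2-blade squares to minus the product of its generators' squares); cross terms between blades sharing an index anticommute and cancel; the commuting (index-disjoint) pairs give grade-4 terms 2*c*c'*(blade product), which cancel blade by blade — γ1234: -19353600/152201569 + 19353600/152201569 = 0; γ1235: -32256000/152201569 + 289800/11707813 + 28488600/152201569 = 0; γ1236: 12096000/152201569 - 12096000/152201569 = 0; γ1245: -19353600/152201569 + 19353600/152201569 = 0; γ1256: -12096000/152201569 + 12096000/152201569 = 0; γ1345: 132480/11707813 - 14745600/152201569 + 13023360/152201569 = 0; γ1346: 5529600/152201569 - 5529600/152201569 = 0; γ1356: 82800/11707813 + 8139600/152201569 - 9216000/152201569 = 0; γ1456: 5529600/152201569 - 5529600/152201569 = 0; γ2345: 13063680/152201569 - 13063680/152201569 = 0; γ2356: 8164800/152201569 - 8164800/152201569 = 0; γ3456: 3732480/152201569 - 3732480/152201569 = 0 — confirming B is simple. So B^2 = 0.
Answer: null-rotation, certificate B^2 = 0. No conjugation can change B^2 = 0; the sign gives the class.


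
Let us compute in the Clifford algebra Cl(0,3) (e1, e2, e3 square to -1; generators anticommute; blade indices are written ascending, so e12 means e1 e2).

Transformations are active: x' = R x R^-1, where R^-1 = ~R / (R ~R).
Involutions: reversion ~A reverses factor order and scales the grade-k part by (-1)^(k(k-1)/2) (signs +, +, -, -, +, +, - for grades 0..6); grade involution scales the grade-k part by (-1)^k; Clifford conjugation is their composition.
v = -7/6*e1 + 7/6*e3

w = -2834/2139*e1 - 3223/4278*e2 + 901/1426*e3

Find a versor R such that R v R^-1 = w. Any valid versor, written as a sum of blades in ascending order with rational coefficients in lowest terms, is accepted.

Take R = v + w = -3553/1426*e1 - 3223/4278*e2 + 3847/2139*e3. Because q(v) = q(w) = -49/18, conjugation by R sends v exactly to w.
Answer: -3553/1426*e1 - 3223/4278*e2 + 3847/2139*e3


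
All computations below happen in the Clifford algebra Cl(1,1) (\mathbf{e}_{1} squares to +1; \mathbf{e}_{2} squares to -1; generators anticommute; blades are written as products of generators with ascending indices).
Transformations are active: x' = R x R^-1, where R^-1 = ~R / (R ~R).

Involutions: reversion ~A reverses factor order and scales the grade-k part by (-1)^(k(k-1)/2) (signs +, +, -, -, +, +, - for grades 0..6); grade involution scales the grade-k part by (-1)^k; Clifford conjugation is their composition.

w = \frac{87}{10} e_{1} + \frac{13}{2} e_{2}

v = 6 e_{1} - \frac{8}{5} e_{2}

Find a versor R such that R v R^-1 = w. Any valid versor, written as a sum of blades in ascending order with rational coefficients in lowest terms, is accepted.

R = v + w = \frac{147}{10} e_{1} + \frac{49}{10} e_{2} works: the equal norms (\frac{836}{25}) guarantee its sandwich swaps v into w.
Answer: \frac{147}{10} e_{1} + \frac{49}{10} e_{2}


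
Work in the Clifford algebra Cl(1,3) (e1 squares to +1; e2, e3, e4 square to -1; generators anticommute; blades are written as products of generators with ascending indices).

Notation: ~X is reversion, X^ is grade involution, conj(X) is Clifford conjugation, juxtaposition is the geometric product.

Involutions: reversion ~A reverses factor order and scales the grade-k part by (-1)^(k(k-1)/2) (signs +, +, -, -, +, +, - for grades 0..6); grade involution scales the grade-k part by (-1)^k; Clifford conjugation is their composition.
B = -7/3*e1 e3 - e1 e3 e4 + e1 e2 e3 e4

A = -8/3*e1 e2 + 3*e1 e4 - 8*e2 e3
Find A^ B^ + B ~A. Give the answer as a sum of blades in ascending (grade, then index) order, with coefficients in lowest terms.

first term: -3*e3 - 56/3*e1 e2 + 8*e1 e4 - 29/9*e2 e3 - 29/3*e3 e4 + 8*e1 e2 e4 + 8/3*e2 e3 e4
second term: -3*e3 - 56/3*e1 e2 - 8*e1 e4 - 83/9*e2 e3 - 13/3*e3 e4 - 8*e1 e2 e4 - 8/3*e2 e3 e4
Answer: -6*e3 - 112/3*e1 e2 - 112/9*e2 e3 - 14*e3 e4


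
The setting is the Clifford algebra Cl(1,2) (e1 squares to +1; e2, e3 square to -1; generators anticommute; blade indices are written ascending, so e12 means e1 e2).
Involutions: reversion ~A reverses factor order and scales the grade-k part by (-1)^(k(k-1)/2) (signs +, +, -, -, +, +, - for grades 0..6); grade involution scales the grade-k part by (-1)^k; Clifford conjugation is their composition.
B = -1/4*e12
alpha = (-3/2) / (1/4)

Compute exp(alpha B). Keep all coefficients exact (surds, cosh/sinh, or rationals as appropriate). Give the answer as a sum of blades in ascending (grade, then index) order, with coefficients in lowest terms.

B^2 = (-1/4)^2*(e12)^2 = 1/16*(+1) = 1/16 (a basis 2-blade squares to minus the product of its generators' squares).
B^2 = 1/16 — a positive square means the series sums to a boost: l = 1/4, alpha*l = -3/2, so exp(alpha B) = cosh(-3/2) + (sinh(-3/2)/(1/4))*B = cosh(3/2) + (-4*sinh(3/2))*B.
Answer: cosh(3/2) + sinh(3/2)*e12


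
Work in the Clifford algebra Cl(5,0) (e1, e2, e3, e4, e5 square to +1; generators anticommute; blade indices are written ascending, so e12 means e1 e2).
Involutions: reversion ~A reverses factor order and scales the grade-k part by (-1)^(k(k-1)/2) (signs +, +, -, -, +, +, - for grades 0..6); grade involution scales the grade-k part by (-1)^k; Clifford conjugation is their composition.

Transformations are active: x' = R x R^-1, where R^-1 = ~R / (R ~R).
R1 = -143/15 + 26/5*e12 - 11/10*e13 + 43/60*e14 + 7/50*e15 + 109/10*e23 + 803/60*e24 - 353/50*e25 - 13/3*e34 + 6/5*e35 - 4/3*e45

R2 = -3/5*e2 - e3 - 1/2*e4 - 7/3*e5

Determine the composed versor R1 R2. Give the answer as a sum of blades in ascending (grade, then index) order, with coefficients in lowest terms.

Distribute over the terms of R2 (each basis-blade product reordered to ascending indices, repeated generators contracted through their squares):
R1 (-3/5*e2) = -78/25*e1 + 143/25*e2 + 327/50*e3 + 803/100*e4 - 1059/250*e5 - 33/50*e123 + 43/100*e124 + 21/250*e125 + 13/5*e234 - 18/25*e235 + 4/5*e245
R1 (-e3) = 11/10*e1 - 109/10*e2 + 143/15*e3 - 13/3*e4 + 6/5*e5 - 26/5*e123 + 43/60*e134 + 7/50*e135 + 803/60*e234 - 353/50*e235 + 4/3*e345
R1 (-1/2*e4) = -43/120*e1 - 803/120*e2 + 13/6*e3 + 143/30*e4 - 2/3*e5 - 13/5*e124 + 11/20*e134 + 7/100*e145 - 109/20*e234 - 353/100*e245 + 3/5*e345
R1 (-7/3*e5) = -49/150*e1 + 2471/150*e2 - 14/5*e3 + 28/9*e4 + 1001/45*e5 - 182/15*e125 + 77/30*e135 - 301/180*e145 - 763/30*e235 - 5621/180*e245 + 91/9*e345
Summing the partial products and collecting blades:
Answer: -541/200*e1 + 2761/600*e2 + 386/25*e3 + 10417/900*e4 + 41719/2250*e5 - 293/50*e123 - 217/100*e124 - 9037/750*e125 + 19/15*e134 + 203/75*e135 - 721/450*e145 + 158/15*e234 - 2491/75*e235 - 15281/450*e245 + 542/45*e345


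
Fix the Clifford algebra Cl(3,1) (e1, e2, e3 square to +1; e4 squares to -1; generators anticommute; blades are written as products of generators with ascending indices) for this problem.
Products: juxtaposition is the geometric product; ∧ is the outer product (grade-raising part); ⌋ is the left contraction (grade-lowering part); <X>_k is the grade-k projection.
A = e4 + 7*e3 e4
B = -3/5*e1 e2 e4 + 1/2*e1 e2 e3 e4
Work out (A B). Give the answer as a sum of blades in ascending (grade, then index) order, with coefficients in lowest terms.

step 1: 41/10*e1 e2 + 47/10*e1 e2 e3
Answer: 41/10*e1 e2 + 47/10*e1 e2 e3


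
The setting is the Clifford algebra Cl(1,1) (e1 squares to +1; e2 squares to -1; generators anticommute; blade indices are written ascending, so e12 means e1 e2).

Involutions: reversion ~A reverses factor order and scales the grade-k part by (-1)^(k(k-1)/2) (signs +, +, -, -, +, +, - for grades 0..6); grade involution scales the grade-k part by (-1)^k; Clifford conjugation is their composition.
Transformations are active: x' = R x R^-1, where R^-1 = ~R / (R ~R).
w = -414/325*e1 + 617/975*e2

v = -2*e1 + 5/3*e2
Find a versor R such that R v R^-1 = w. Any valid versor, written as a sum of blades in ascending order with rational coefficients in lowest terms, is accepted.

Take R = v + w = -1064/325*e1 + 2242/975*e2. Because q(v) = q(w) = 11/9, conjugation by R sends v exactly to w.
Answer: -1064/325*e1 + 2242/975*e2


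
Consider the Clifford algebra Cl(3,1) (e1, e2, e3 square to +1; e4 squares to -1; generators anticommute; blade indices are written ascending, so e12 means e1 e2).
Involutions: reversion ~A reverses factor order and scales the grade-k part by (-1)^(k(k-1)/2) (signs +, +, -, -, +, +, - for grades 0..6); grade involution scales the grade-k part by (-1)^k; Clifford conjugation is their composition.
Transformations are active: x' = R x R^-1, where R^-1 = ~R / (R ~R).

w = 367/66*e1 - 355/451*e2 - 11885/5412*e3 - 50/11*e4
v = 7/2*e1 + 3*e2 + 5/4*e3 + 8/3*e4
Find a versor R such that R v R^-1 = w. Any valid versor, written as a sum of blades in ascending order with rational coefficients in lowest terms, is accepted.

Equal squares first: v^2 = w^2 = 2261/144. Then v + w = 299/33*e1 + 998/451*e2 - 1280/1353*e3 - 62/33*e4 is a versor taking v to w, provided it is invertible.
Answer: 299/33*e1 + 998/451*e2 - 1280/1353*e3 - 62/33*e4


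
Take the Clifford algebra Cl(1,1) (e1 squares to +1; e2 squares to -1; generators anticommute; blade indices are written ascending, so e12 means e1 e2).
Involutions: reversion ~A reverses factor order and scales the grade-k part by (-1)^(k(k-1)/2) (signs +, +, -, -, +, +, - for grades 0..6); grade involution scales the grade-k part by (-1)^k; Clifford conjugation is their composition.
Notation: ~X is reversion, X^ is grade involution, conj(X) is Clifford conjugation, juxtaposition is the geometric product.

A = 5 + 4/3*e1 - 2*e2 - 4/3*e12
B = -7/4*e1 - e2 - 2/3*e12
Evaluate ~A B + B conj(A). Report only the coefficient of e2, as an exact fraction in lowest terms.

first term: -47/9 - 73/12*e1 - 32/9*e2 - 49/6*e12
second term: 31/9 - 35/4*e1 - 74/9*e2 - 49/6*e12
Answer: -106/9


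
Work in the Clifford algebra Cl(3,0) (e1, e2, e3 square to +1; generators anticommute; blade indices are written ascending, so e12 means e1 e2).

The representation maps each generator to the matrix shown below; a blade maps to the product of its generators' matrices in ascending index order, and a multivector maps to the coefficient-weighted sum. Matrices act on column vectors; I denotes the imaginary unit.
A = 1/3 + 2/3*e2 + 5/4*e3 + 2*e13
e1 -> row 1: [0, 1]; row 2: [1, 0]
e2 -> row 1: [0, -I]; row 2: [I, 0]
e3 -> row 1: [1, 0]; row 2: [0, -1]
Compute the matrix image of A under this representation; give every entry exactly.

Bivector images (products of the table entries): rho(e13) = rho(e1)rho(e3) = row 1: [0, -1]; row 2: [1, 0].
M = (1/3)*1 + (2/3)*rho(e2) + (5/4)*rho(e3) + (2)*rho(e13), summed entrywise (1 is the identity matrix):
Answer: row 1: [19/12, -2 - 2*I/3]; row 2: [2 + 2*I/3, -11/12]


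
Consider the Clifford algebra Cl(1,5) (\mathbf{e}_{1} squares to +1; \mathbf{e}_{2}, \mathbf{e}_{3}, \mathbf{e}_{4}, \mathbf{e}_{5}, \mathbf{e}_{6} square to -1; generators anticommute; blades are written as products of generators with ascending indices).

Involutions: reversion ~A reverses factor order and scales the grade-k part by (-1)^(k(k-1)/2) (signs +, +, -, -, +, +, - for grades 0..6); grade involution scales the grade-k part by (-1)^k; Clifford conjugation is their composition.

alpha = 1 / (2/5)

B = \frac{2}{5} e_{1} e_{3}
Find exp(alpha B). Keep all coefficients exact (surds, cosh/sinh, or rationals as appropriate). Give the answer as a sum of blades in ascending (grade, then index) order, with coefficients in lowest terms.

B^2 = (\frac{2}{5})^2*(e_{1} e_{3})^2 = \frac{4}{25}*(+1) = \frac{4}{25} (a basis 2-blade squares to minus the product of its generators' squares).
B^2 = \frac{4}{25} — since the square is positive, the closed form is hyperbolic: l = \frac{2}{5}, alpha*l = 1, so exp(alpha B) = cosh(1) + (sinh(1)/(\frac{2}{5}))*B = \cosh{\left(1 \right)} + (\frac{5 \sinh{\left(1 \right)}}{2})*B.
Answer: \cosh{\left(1 \right)} + \sinh{\left(1 \right)} e_{1} e_{3}
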